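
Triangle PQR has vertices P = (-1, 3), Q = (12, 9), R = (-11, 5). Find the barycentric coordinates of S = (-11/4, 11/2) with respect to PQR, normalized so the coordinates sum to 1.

Signed area of the reference triangle: [PQR] = ½·((-1)·(9−5) + 12·(5−3) + (-11)·(3−9)) = ½·(-4 + 24 + 66) = 43.
[SQR] = ½·((-11/4)·(9−5) + 12·(5−(11/2)) + (-11)·(11/2−9)) = ½·(-11 − 6 + 77/2) = 43/4, so the P-coordinate is (43/4)/43 = 1/4.
[PSR] = ½·((-1)·(11/2−5) + (-11/4)·(5−3) + (-11)·(3−(11/2))) = ½·(-1/2 − 11/2 + 55/2) = 43/4, so the Q-coordinate is 1/4.
[PQS] = ½·((-1)·(9−(11/2)) + 12·(11/2−3) + (-11/4)·(3−9)) = ½·(-7/2 + 30 + 33/2) = 43/2, so the R-coordinate is 1/2.

(1/4, 1/4, 1/2)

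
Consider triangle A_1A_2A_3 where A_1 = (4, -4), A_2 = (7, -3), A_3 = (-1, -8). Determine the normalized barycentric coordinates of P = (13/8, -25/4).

Signed area of the reference triangle: [A_1A_2A_3] = ½·(4·(-3−(-8)) + 7·(-8−(-4)) + (-1)·(-4−(-3))) = ½·(20 − 28 + 1) = -7/2.
[PA_2A_3] = ½·((13/8)·(-3−(-8)) + 7·(-8−(-25/4)) + (-1)·(-25/4−(-3))) = ½·(65/8 − 49/4 + 13/4) = -7/16, so the A_1-coordinate is (-7/16)/(-7/2) = 1/8.
[A_1PA_3] = ½·(4·(-25/4−(-8)) + (13/8)·(-8−(-4)) + (-1)·(-4−(-25/4))) = ½·(7 − 13/2 − 9/4) = -7/8, so the A_2-coordinate is 1/4.
[A_1A_2P] = ½·(4·(-3−(-25/4)) + 7·(-25/4−(-4)) + (13/8)·(-4−(-3))) = ½·(13 − 63/4 − 13/8) = -35/16, so the A_3-coordinate is 5/8.
Check: 1/8 + 1/4 + 5/8 = 1.

(1/8, 1/4, 5/8)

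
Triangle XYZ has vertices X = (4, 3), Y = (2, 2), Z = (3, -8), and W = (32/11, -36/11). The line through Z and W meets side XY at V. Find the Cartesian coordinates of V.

Barycentric coordinates of W with respect to XYZ: (2/11, 3/11, 6/11).
On side XY the Z-coordinate is zero; dropping W's Z-weight 6/11 and renormalizing the remaining 2/11 : 3/11 gives weights 2/5, 3/5 on X, Y.
V = (2/5)·(4, 3) + (3/5)·(2, 2) = (14/5, 12/5).

(14/5, 12/5)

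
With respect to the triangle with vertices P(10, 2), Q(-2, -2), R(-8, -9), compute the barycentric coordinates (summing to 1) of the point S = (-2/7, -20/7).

(2/7, 3/7, 2/7)

Signed area of the reference triangle: [PQR] = ½·(10·(-2−(-9)) + (-2)·(-9−2) + (-8)·(2−(-2))) = ½·(70 + 22 − 32) = 30.
[SQR] = ½·((-2/7)·(-2−(-9)) + (-2)·(-9−(-20/7)) + (-8)·(-20/7−(-2))) = ½·(-2 + 86/7 + 48/7) = 60/7, so the P-coordinate is (60/7)/30 = 2/7.
[PSR] = ½·(10·(-20/7−(-9)) + (-2/7)·(-9−2) + (-8)·(2−(-20/7))) = ½·(430/7 + 22/7 − 272/7) = 90/7, so the Q-coordinate is 3/7.
[PQS] = ½·(10·(-2−(-20/7)) + (-2)·(-20/7−2) + (-2/7)·(2−(-2))) = ½·(60/7 + 68/7 − 8/7) = 60/7, so the R-coordinate is 2/7.
Check: 2/7 + 3/7 + 2/7 = 1.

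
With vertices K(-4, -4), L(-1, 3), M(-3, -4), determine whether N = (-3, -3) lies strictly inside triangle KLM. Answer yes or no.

Barycentric coordinates of N: (2/7, 1/7, 4/7).
The three coordinates are positive, positive, positive; a point is interior exactly when all three are positive.

yes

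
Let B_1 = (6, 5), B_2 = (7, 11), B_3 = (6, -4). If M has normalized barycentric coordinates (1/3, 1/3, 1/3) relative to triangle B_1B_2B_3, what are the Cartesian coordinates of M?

M = (1/3)·B_1 + (1/3)·B_2 + (1/3)·B_3.
x-coordinate: (1/3)·6 + (1/3)·7 + (1/3)·6 = 19/3.
y-coordinate: (1/3)·5 + (1/3)·11 + (1/3)·(-4) = 4.

(19/3, 4)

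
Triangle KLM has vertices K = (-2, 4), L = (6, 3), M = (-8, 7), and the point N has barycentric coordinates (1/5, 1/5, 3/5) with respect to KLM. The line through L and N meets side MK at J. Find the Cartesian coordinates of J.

(-13/2, 25/4)

Line LN meets MK where the L-coordinate vanishes; zeroing N's L-weight and renormalizing leaves M, K-weights 3/5 : 1/5 → (3/4, 1/4).
So J = (3/4)·M + (1/4)·K = (-13/2, 25/4).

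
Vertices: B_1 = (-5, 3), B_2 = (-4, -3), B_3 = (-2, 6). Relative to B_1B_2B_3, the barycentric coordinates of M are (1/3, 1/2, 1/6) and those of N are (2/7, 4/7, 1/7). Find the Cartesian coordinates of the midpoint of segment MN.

Barycentric coordinates of the midpoint are the average: (13/42, 15/28, 13/84).
Converting: (13/42)·B_1 + (15/28)·B_2 + (13/84)·B_3 = (-4, 1/4).

(-4, 1/4)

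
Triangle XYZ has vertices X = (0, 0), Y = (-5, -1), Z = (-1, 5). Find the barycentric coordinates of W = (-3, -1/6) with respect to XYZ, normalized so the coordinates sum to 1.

(1/3, 7/12, 1/12)

Signed area of the reference triangle: [XYZ] = ½·(0·(-1−5) + (-5)·(5−0) + (-1)·(0−(-1))) = ½·(0 − 25 − 1) = -13.
[WYZ] = ½·((-3)·(-1−5) + (-5)·(5−(-1/6)) + (-1)·(-1/6−(-1))) = ½·(18 − 155/6 − 5/6) = -13/3, so the X-coordinate is (-13/3)/(-13) = 1/3.
[XWZ] = ½·(0·(-1/6−5) + (-3)·(5−0) + (-1)·(0−(-1/6))) = ½·(0 − 15 − 1/6) = -91/12, so the Y-coordinate is 7/12.
[XYW] = ½·(0·(-1−(-1/6)) + (-5)·(-1/6−0) + (-3)·(0−(-1))) = ½·(0 + 5/6 − 3) = -13/12, so the Z-coordinate is 1/12.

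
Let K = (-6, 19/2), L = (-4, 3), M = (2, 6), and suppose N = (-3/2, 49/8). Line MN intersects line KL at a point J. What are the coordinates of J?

(-5, 25/4)

Barycentric coordinates of N with respect to KLM: (1/4, 1/4, 1/2).
On side KL the M-coordinate is zero; dropping N's M-weight 1/2 and renormalizing the remaining 1/4 : 1/4 gives weights 1/2, 1/2 on K, L.
J = (1/2)·(-6, 19/2) + (1/2)·(-4, 3) = (-5, 25/4).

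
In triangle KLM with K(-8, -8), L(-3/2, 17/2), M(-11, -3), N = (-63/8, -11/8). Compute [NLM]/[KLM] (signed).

1/4

[KLM] = ½·((-8)·(17/2−(-3)) + (-3/2)·(-3−(-8)) + (-11)·(-8−(17/2))) = ½·(-92 − 15/2 + 363/2) = 41.
[NLM] = ½·((-63/8)·(17/2−(-3)) + (-3/2)·(-3−(-11/8)) + (-11)·(-11/8−(17/2))) = ½·(-1449/16 + 39/16 + 869/8) = 41/4, so the ratio is (41/4)/41 = 1/4.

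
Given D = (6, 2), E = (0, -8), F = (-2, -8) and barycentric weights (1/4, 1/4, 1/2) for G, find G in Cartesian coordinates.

G = (1/4)·D + (1/4)·E + (1/2)·F.
x-coordinate: (1/4)·6 + (1/4)·0 + (1/2)·(-2) = 1/2.
y-coordinate: (1/4)·2 + (1/4)·(-8) + (1/2)·(-8) = -11/2.

(1/2, -11/2)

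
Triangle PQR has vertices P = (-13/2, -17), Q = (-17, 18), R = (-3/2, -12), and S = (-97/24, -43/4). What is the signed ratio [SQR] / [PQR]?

[PQR] = ½·((-13/2)·(18−(-12)) + (-17)·(-12−(-17)) + (-3/2)·(-17−18)) = ½·(-195 − 85 + 105/2) = -455/4.
[SQR] = ½·((-97/24)·(18−(-12)) + (-17)·(-12−(-43/4)) + (-3/2)·(-43/4−18)) = ½·(-485/4 + 85/4 + 345/8) = -455/16, so the ratio is (-455/16)/(-455/4) = 1/4.

1/4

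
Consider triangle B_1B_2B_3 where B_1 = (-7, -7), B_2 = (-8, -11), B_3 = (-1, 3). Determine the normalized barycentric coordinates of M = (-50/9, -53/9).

Signed area of the reference triangle: [B_1B_2B_3] = ½·((-7)·(-11−3) + (-8)·(3−(-7)) + (-1)·(-7−(-11))) = ½·(98 − 80 − 4) = 7.
[MB_2B_3] = ½·((-50/9)·(-11−3) + (-8)·(3−(-53/9)) + (-1)·(-53/9−(-11))) = ½·(700/9 − 640/9 − 46/9) = 7/9, so the B_1-coordinate is (7/9)/7 = 1/9.
[B_1MB_3] = ½·((-7)·(-53/9−3) + (-50/9)·(3−(-7)) + (-1)·(-7−(-53/9))) = ½·(560/9 − 500/9 + 10/9) = 35/9, so the B_2-coordinate is 5/9.
[B_1B_2M] = ½·((-7)·(-11−(-53/9)) + (-8)·(-53/9−(-7)) + (-50/9)·(-7−(-11))) = ½·(322/9 − 80/9 − 200/9) = 7/3, so the B_3-coordinate is 1/3.
Check: 1/9 + 5/9 + 1/3 = 1.

(1/9, 5/9, 1/3)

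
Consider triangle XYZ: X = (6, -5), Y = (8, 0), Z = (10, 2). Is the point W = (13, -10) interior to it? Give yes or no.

no

Barycentric coordinates of W: (5, -23/2, 15/2).
The three coordinates are positive, negative, positive; a point is interior exactly when all three are positive.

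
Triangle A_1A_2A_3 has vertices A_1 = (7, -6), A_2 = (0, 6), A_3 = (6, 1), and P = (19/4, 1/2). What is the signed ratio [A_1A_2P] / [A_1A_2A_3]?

[A_1A_2A_3] = ½·(7·(6−1) + 0·(1−(-6)) + 6·(-6−6)) = ½·(35 + 0 − 72) = -37/2.
[A_1A_2P] = ½·(7·(6−(1/2)) + 0·(1/2−(-6)) + (19/4)·(-6−6)) = ½·(77/2 + 0 − 57) = -37/4, so the ratio is (-37/4)/(-37/2) = 1/2.

1/2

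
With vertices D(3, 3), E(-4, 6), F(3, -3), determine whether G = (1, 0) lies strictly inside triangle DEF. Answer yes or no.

yes

Barycentric coordinates of G: (1/14, 2/7, 9/14).
The three coordinates are positive, positive, positive; a point is interior exactly when all three are positive.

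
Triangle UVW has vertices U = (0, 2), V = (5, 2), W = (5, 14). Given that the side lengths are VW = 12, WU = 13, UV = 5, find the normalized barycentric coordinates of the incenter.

The incenter has barycentric coordinates proportional to the opposite side lengths: (12 : 13 : 5).
Normalizing by 12+13+5 = 30 gives (2/5, 13/30, 1/6).

(2/5, 13/30, 1/6)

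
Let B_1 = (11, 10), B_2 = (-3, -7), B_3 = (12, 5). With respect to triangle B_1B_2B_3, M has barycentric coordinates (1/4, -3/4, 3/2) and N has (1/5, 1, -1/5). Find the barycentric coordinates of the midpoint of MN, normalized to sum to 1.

Since both coordinate triples sum to 1, the midpoint's barycentrics are the componentwise average.
(1/4+1/5)/2 = 9/40; similarly 1/8 and 13/20.

(9/40, 1/8, 13/20)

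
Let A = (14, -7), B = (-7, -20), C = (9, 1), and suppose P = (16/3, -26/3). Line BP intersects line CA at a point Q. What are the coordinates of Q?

(23/2, -3)

Barycentric coordinates of P with respect to ABC: (1/3, 1/3, 1/3).
On side CA the B-coordinate is zero; dropping P's B-weight 1/3 and renormalizing the remaining 1/3 : 1/3 gives weights 1/2, 1/2 on C, A.
Q = (1/2)·(9, 1) + (1/2)·(14, -7) = (23/2, -3).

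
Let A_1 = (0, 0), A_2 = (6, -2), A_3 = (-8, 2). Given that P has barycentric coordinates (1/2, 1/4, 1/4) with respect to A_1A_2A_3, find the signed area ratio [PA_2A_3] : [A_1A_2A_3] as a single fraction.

1/2

The signed ratio [PA_2A_3]/[A_1A_2A_3] equals the barycentric coordinate of P at vertex A_1, which is 1/2.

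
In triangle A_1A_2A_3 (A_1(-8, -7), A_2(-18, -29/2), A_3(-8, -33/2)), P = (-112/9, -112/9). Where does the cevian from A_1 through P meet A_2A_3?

(-44/3, -91/6)

Barycentric coordinates of P with respect to A_1A_2A_3: (1/3, 4/9, 2/9).
On side A_2A_3 the A_1-coordinate is zero; dropping P's A_1-weight 1/3 and renormalizing the remaining 4/9 : 2/9 gives weights 2/3, 1/3 on A_2, A_3.
Q = (2/3)·(-18, -29/2) + (1/3)·(-8, -33/2) = (-44/3, -91/6).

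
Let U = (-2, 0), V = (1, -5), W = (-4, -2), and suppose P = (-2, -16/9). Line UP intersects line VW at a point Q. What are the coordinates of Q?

Barycentric coordinates of P with respect to UVW: (4/9, 2/9, 1/3).
On side VW the U-coordinate is zero; dropping P's U-weight 4/9 and renormalizing the remaining 2/9 : 1/3 gives weights 2/5, 3/5 on V, W.
Q = (2/5)·(1, -5) + (3/5)·(-4, -2) = (-2, -16/5).

(-2, -16/5)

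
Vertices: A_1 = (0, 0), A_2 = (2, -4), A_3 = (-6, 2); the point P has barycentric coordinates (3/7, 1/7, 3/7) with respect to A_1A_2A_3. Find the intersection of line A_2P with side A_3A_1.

(-3, 1)

Line A_2P meets A_3A_1 where the A_2-coordinate vanishes; zeroing P's A_2-weight and renormalizing leaves A_3, A_1-weights 3/7 : 3/7 → (1/2, 1/2).
So Q = (1/2)·A_3 + (1/2)·A_1 = (-3, 1).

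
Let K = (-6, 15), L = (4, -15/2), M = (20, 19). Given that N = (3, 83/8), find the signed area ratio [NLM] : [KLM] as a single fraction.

[KLM] = ½·((-6)·(-15/2−19) + 4·(19−15) + 20·(15−(-15/2))) = ½·(159 + 16 + 450) = 625/2.
[NLM] = ½·(3·(-15/2−19) + 4·(19−(83/8)) + 20·(83/8−(-15/2))) = ½·(-159/2 + 69/2 + 715/2) = 625/4, so the ratio is (625/4)/(625/2) = 1/2.

1/2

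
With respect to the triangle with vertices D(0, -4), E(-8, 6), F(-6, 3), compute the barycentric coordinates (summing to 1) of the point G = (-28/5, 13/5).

Signed area of the reference triangle: [DEF] = ½·(0·(6−3) + (-8)·(3−(-4)) + (-6)·(-4−6)) = ½·(0 − 56 + 60) = 2.
[GEF] = ½·((-28/5)·(6−3) + (-8)·(3−(13/5)) + (-6)·(13/5−6)) = ½·(-84/5 − 16/5 + 102/5) = 1/5, so the D-coordinate is (1/5)/2 = 1/10.
[DGF] = ½·(0·(13/5−3) + (-28/5)·(3−(-4)) + (-6)·(-4−(13/5))) = ½·(0 − 196/5 + 198/5) = 1/5, so the E-coordinate is 1/10.
[DEG] = ½·(0·(6−(13/5)) + (-8)·(13/5−(-4)) + (-28/5)·(-4−6)) = ½·(0 − 264/5 + 56) = 8/5, so the F-coordinate is 4/5.
Check: 1/10 + 1/10 + 4/5 = 1.

(1/10, 1/10, 4/5)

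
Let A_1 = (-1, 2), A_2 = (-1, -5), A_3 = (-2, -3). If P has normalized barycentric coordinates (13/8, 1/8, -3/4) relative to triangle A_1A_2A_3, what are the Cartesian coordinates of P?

(-1/4, 39/8)

P = (13/8)·A_1 + (1/8)·A_2 + (-3/4)·A_3.
x-coordinate: (13/8)·(-1) + (1/8)·(-1) + (-3/4)·(-2) = -1/4.
y-coordinate: (13/8)·2 + (1/8)·(-5) + (-3/4)·(-3) = 39/8.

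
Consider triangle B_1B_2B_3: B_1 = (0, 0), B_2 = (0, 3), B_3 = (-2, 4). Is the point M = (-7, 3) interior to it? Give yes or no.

no

Barycentric coordinates of M: (7/6, -11/3, 7/2).
The three coordinates are positive, negative, positive; a point is interior exactly when all three are positive.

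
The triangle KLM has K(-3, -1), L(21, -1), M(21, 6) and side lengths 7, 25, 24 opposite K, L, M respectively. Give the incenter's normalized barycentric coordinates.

(1/8, 25/56, 3/7)

The incenter has barycentric coordinates proportional to the opposite side lengths: (7 : 25 : 24).
Normalizing by 7+25+24 = 56 gives (1/8, 25/56, 3/7).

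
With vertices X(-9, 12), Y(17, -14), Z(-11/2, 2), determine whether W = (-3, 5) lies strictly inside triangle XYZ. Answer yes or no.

yes

Barycentric coordinates of W: (215/338, 71/338, 2/13).
The three coordinates are positive, positive, positive; a point is interior exactly when all three are positive.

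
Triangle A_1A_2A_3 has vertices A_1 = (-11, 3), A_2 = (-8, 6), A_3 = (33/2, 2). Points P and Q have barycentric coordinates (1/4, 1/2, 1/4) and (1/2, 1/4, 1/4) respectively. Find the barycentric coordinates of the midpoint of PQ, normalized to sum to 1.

Since both coordinate triples sum to 1, the midpoint's barycentrics are the componentwise average.
(1/4+1/2)/2 = 3/8; similarly 3/8 and 1/4.

(3/8, 3/8, 1/4)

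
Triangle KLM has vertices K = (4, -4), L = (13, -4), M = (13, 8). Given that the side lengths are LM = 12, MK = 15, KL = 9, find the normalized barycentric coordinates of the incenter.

The incenter has barycentric coordinates proportional to the opposite side lengths: (12 : 15 : 9).
Normalizing by 12+15+9 = 36 gives (1/3, 5/12, 1/4).

(1/3, 5/12, 1/4)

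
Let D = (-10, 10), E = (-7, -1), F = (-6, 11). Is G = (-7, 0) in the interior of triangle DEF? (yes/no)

yes

Barycentric coordinates of G: (1/47, 43/47, 3/47).
The three coordinates are positive, positive, positive; a point is interior exactly when all three are positive.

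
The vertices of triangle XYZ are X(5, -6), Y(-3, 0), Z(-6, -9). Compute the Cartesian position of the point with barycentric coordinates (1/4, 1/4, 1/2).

(-5/2, -6)

W = (1/4)·X + (1/4)·Y + (1/2)·Z.
x-coordinate: (1/4)·5 + (1/4)·(-3) + (1/2)·(-6) = -5/2.
y-coordinate: (1/4)·(-6) + (1/4)·0 + (1/2)·(-9) = -6.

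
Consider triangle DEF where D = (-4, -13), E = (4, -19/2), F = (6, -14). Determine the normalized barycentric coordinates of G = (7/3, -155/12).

(1/3, 1/6, 1/2)

Signed area of the reference triangle: [DEF] = ½·((-4)·(-19/2−(-14)) + 4·(-14−(-13)) + 6·(-13−(-19/2))) = ½·(-18 − 4 − 21) = -43/2.
[GEF] = ½·((7/3)·(-19/2−(-14)) + 4·(-14−(-155/12)) + 6·(-155/12−(-19/2))) = ½·(21/2 − 13/3 − 41/2) = -43/6, so the D-coordinate is (-43/6)/(-43/2) = 1/3.
[DGF] = ½·((-4)·(-155/12−(-14)) + (7/3)·(-14−(-13)) + 6·(-13−(-155/12))) = ½·(-13/3 − 7/3 − 1/2) = -43/12, so the E-coordinate is 1/6.
[DEG] = ½·((-4)·(-19/2−(-155/12)) + 4·(-155/12−(-13)) + (7/3)·(-13−(-19/2))) = ½·(-41/3 + 1/3 − 49/6) = -43/4, so the F-coordinate is 1/2.
Check: 1/3 + 1/6 + 1/2 = 1.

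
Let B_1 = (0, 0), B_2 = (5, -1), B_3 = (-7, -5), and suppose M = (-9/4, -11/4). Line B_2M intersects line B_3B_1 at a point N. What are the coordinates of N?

(-14/3, -10/3)

Barycentric coordinates of M with respect to B_1B_2B_3: (1/4, 1/4, 1/2).
On side B_3B_1 the B_2-coordinate is zero; dropping M's B_2-weight 1/4 and renormalizing the remaining 1/2 : 1/4 gives weights 2/3, 1/3 on B_3, B_1.
N = (2/3)·(-7, -5) + (1/3)·(0, 0) = (-14/3, -10/3).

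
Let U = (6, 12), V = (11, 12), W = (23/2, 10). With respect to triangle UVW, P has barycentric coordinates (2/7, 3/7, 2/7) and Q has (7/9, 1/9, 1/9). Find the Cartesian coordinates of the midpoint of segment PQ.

(709/84, 731/63)

Barycentric coordinates of the midpoint are the average: (67/126, 17/63, 25/126).
Converting: (67/126)·U + (17/63)·V + (25/126)·W = (709/84, 731/63).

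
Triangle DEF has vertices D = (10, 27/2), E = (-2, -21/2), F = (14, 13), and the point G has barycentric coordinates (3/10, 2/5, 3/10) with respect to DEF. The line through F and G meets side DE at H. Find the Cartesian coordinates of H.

(22/7, -3/14)

Line FG meets DE where the F-coordinate vanishes; zeroing G's F-weight and renormalizing leaves D, E-weights 3/10 : 2/5 → (3/7, 4/7).
So H = (3/7)·D + (4/7)·E = (22/7, -3/14).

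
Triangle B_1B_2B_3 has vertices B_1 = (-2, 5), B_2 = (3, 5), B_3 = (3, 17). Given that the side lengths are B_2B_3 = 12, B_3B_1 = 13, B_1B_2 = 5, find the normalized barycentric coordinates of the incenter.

(2/5, 13/30, 1/6)

The incenter has barycentric coordinates proportional to the opposite side lengths: (12 : 13 : 5).
Normalizing by 12+13+5 = 30 gives (2/5, 13/30, 1/6).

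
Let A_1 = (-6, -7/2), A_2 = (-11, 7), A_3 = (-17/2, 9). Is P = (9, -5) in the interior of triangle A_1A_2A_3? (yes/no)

no

Barycentric coordinates of P: (56/29, -147/29, 120/29).
The three coordinates are positive, negative, positive; a point is interior exactly when all three are positive.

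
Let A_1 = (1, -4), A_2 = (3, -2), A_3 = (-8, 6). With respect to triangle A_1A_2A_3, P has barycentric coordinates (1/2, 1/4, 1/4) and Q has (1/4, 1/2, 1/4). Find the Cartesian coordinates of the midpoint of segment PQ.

(-1/2, -3/4)

Barycentric coordinates of the midpoint are the average: (3/8, 3/8, 1/4).
Converting: (3/8)·A_1 + (3/8)·A_2 + (1/4)·A_3 = (-1/2, -3/4).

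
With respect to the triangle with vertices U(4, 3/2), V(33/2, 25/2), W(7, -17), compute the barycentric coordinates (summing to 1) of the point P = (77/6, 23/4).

Signed area of the reference triangle: [UVW] = ½·(4·(25/2−(-17)) + (33/2)·(-17−(3/2)) + 7·(3/2−(25/2))) = ½·(118 − 1221/4 − 77) = -1057/8.
[PVW] = ½·((77/6)·(25/2−(-17)) + (33/2)·(-17−(23/4)) + 7·(23/4−(25/2))) = ½·(4543/12 − 3003/8 − 189/4) = -1057/48, so the U-coordinate is (-1057/48)/(-1057/8) = 1/6.
[UPW] = ½·(4·(23/4−(-17)) + (77/6)·(-17−(3/2)) + 7·(3/2−(23/4))) = ½·(91 − 2849/12 − 119/4) = -1057/12, so the V-coordinate is 2/3.
[UVP] = ½·(4·(25/2−(23/4)) + (33/2)·(23/4−(3/2)) + (77/6)·(3/2−(25/2))) = ½·(27 + 561/8 − 847/6) = -1057/48, so the W-coordinate is 1/6.
Check: 1/6 + 2/3 + 1/6 = 1.

(1/6, 2/3, 1/6)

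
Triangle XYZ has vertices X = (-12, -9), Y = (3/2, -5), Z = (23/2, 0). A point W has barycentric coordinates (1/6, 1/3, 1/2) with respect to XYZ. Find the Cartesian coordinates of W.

(17/4, -19/6)

W = (1/6)·X + (1/3)·Y + (1/2)·Z.
x-coordinate: (1/6)·(-12) + (1/3)·(3/2) + (1/2)·(23/2) = 17/4.
y-coordinate: (1/6)·(-9) + (1/3)·(-5) + (1/2)·0 = -19/6.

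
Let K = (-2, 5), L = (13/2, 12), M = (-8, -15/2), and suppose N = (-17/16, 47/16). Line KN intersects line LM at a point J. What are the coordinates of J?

(-3/4, 9/4)

Barycentric coordinates of N with respect to KLM: (1/4, 3/8, 3/8).
On side LM the K-coordinate is zero; dropping N's K-weight 1/4 and renormalizing the remaining 3/8 : 3/8 gives weights 1/2, 1/2 on L, M.
J = (1/2)·(13/2, 12) + (1/2)·(-8, -15/2) = (-3/4, 9/4).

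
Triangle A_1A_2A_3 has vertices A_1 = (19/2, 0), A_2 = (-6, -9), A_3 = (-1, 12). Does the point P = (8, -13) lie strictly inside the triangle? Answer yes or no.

Barycentric coordinates of P: (628/561, 103/187, -376/561).
The three coordinates are positive, positive, negative; a point is interior exactly when all three are positive.

no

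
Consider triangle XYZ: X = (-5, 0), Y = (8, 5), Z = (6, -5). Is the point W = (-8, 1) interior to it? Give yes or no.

Barycentric coordinates of W: (19/15, -1/30, -7/30).
The three coordinates are positive, negative, negative; a point is interior exactly when all three are positive.

no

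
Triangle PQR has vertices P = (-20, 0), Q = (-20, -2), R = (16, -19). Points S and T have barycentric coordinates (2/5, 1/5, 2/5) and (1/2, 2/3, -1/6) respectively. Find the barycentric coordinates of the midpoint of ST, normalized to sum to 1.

(9/20, 13/30, 7/60)

Since both coordinate triples sum to 1, the midpoint's barycentrics are the componentwise average.
(2/5+1/2)/2 = 9/20; similarly 13/30 and 7/60.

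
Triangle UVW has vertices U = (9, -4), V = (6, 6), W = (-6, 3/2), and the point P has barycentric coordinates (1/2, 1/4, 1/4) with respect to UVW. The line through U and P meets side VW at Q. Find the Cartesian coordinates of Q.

Line UP meets VW where the U-coordinate vanishes; zeroing P's U-weight and renormalizing leaves V, W-weights 1/4 : 1/4 → (1/2, 1/2).
So Q = (1/2)·V + (1/2)·W = (0, 15/4).

(0, 15/4)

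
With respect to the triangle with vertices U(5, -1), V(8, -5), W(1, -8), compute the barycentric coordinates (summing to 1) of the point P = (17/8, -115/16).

Signed area of the reference triangle: [UVW] = ½·(5·(-5−(-8)) + 8·(-8−(-1)) + 1·(-1−(-5))) = ½·(15 − 56 + 4) = -37/2.
[PVW] = ½·((17/8)·(-5−(-8)) + 8·(-8−(-115/16)) + 1·(-115/16−(-5))) = ½·(51/8 − 13/2 − 35/16) = -37/32, so the U-coordinate is (-37/32)/(-37/2) = 1/16.
[UPW] = ½·(5·(-115/16−(-8)) + (17/8)·(-8−(-1)) + 1·(-1−(-115/16))) = ½·(65/16 − 119/8 + 99/16) = -37/16, so the V-coordinate is 1/8.
[UVP] = ½·(5·(-5−(-115/16)) + 8·(-115/16−(-1)) + (17/8)·(-1−(-5))) = ½·(175/16 − 99/2 + 17/2) = -481/32, so the W-coordinate is 13/16.
Check: 1/16 + 1/8 + 13/16 = 1.

(1/16, 1/8, 13/16)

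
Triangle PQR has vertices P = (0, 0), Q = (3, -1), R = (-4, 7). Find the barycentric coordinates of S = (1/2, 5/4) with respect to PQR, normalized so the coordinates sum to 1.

(1/4, 1/2, 1/4)

Signed area of the reference triangle: [PQR] = ½·(0·(-1−7) + 3·(7−0) + (-4)·(0−(-1))) = ½·(0 + 21 − 4) = 17/2.
[SQR] = ½·((1/2)·(-1−7) + 3·(7−(5/4)) + (-4)·(5/4−(-1))) = ½·(-4 + 69/4 − 9) = 17/8, so the P-coordinate is (17/8)/(17/2) = 1/4.
[PSR] = ½·(0·(5/4−7) + (1/2)·(7−0) + (-4)·(0−(5/4))) = ½·(0 + 7/2 + 5) = 17/4, so the Q-coordinate is 1/2.
[PQS] = ½·(0·(-1−(5/4)) + 3·(5/4−0) + (1/2)·(0−(-1))) = ½·(0 + 15/4 + 1/2) = 17/8, so the R-coordinate is 1/4.
Check: 1/4 + 1/2 + 1/4 = 1.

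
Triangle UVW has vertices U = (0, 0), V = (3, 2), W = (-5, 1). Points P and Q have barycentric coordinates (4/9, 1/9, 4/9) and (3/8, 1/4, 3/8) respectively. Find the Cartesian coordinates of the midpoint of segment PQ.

Barycentric coordinates of the midpoint are the average: (59/144, 13/72, 59/144).
Converting: (59/144)·U + (13/72)·V + (59/144)·W = (-217/144, 37/48).

(-217/144, 37/48)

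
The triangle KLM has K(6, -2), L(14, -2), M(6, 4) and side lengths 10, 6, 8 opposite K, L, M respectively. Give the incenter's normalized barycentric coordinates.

The incenter has barycentric coordinates proportional to the opposite side lengths: (10 : 6 : 8).
Normalizing by 10+6+8 = 24 gives (5/12, 1/4, 1/3).

(5/12, 1/4, 1/3)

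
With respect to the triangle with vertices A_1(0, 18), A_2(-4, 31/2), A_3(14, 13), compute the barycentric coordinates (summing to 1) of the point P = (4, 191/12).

(1/2, 1/6, 1/3)

Signed area of the reference triangle: [A_1A_2A_3] = ½·(0·(31/2−13) + (-4)·(13−18) + 14·(18−(31/2))) = ½·(0 + 20 + 35) = 55/2.
[PA_2A_3] = ½·(4·(31/2−13) + (-4)·(13−(191/12)) + 14·(191/12−(31/2))) = ½·(10 + 35/3 + 35/6) = 55/4, so the A_1-coordinate is (55/4)/(55/2) = 1/2.
[A_1PA_3] = ½·(0·(191/12−13) + 4·(13−18) + 14·(18−(191/12))) = ½·(0 − 20 + 175/6) = 55/12, so the A_2-coordinate is 1/6.
[A_1A_2P] = ½·(0·(31/2−(191/12)) + (-4)·(191/12−18) + 4·(18−(31/2))) = ½·(0 + 25/3 + 10) = 55/6, so the A_3-coordinate is 1/3.
Check: 1/2 + 1/6 + 1/3 = 1.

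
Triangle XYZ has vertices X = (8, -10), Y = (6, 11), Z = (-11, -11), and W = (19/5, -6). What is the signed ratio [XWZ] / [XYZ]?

1/5

[XYZ] = ½·(8·(11−(-11)) + 6·(-11−(-10)) + (-11)·(-10−11)) = ½·(176 − 6 + 231) = 401/2.
[XWZ] = ½·(8·(-6−(-11)) + (19/5)·(-11−(-10)) + (-11)·(-10−(-6))) = ½·(40 − 19/5 + 44) = 401/10, so the ratio is (401/10)/(401/2) = 1/5.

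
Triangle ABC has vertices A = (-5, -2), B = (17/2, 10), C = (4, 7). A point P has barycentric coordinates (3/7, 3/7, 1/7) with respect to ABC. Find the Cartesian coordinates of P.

(29/14, 31/7)

P = (3/7)·A + (3/7)·B + (1/7)·C.
x-coordinate: (3/7)·(-5) + (3/7)·(17/2) + (1/7)·4 = 29/14.
y-coordinate: (3/7)·(-2) + (3/7)·10 + (1/7)·7 = 31/7.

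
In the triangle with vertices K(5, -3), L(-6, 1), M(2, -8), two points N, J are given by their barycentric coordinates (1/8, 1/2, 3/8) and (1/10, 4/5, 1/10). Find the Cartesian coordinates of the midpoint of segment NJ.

Barycentric coordinates of the midpoint are the average: (9/80, 13/20, 19/80).
Converting: (9/80)·K + (13/20)·L + (19/80)·M = (-229/80, -127/80).

(-229/80, -127/80)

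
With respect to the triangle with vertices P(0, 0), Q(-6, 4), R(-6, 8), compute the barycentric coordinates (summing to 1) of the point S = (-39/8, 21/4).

Signed area of the reference triangle: [PQR] = ½·(0·(4−8) + (-6)·(8−0) + (-6)·(0−4)) = ½·(0 − 48 + 24) = -12.
[SQR] = ½·((-39/8)·(4−8) + (-6)·(8−(21/4)) + (-6)·(21/4−4)) = ½·(39/2 − 33/2 − 15/2) = -9/4, so the P-coordinate is (-9/4)/(-12) = 3/16.
[PSR] = ½·(0·(21/4−8) + (-39/8)·(8−0) + (-6)·(0−(21/4))) = ½·(0 − 39 + 63/2) = -15/4, so the Q-coordinate is 5/16.
[PQS] = ½·(0·(4−(21/4)) + (-6)·(21/4−0) + (-39/8)·(0−4)) = ½·(0 − 63/2 + 39/2) = -6, so the R-coordinate is 1/2.
Check: 3/16 + 5/16 + 1/2 = 1.

(3/16, 5/16, 1/2)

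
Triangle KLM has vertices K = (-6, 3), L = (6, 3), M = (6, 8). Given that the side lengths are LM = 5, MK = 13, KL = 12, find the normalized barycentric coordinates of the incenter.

(1/6, 13/30, 2/5)

The incenter has barycentric coordinates proportional to the opposite side lengths: (5 : 13 : 12).
Normalizing by 5+13+12 = 30 gives (1/6, 13/30, 2/5).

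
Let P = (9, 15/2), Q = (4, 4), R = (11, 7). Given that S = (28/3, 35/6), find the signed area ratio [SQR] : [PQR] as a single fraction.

-1/3

[PQR] = ½·(9·(4−7) + 4·(7−(15/2)) + 11·(15/2−4)) = ½·(-27 − 2 + 77/2) = 19/4.
[SQR] = ½·((28/3)·(4−7) + 4·(7−(35/6)) + 11·(35/6−4)) = ½·(-28 + 14/3 + 121/6) = -19/12, so the ratio is (-19/12)/(19/4) = -1/3.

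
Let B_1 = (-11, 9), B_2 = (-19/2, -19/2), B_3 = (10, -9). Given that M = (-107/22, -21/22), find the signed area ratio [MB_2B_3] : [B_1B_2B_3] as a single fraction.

5/11

[B_1B_2B_3] = ½·((-11)·(-19/2−(-9)) + (-19/2)·(-9−9) + 10·(9−(-19/2))) = ½·(11/2 + 171 + 185) = 723/4.
[MB_2B_3] = ½·((-107/22)·(-19/2−(-9)) + (-19/2)·(-9−(-21/22)) + 10·(-21/22−(-19/2))) = ½·(107/44 + 3363/44 + 940/11) = 3615/44, so the ratio is (3615/44)/(723/4) = 5/11.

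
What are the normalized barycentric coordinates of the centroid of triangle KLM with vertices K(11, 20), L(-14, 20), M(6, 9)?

The centroid is the average of the vertices, so each weight is 1/3.

(1/3, 1/3, 1/3)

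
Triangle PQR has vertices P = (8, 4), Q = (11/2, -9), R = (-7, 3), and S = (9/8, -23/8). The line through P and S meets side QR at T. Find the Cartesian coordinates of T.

(1/7, -27/7)

Barycentric coordinates of S with respect to PQR: (1/8, 1/2, 3/8).
On side QR the P-coordinate is zero; dropping S's P-weight 1/8 and renormalizing the remaining 1/2 : 3/8 gives weights 4/7, 3/7 on Q, R.
T = (4/7)·(11/2, -9) + (3/7)·(-7, 3) = (1/7, -27/7).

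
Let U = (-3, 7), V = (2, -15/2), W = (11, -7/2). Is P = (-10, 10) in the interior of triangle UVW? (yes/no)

Barycentric coordinates of P: (411/301, 9/43, -173/301).
The three coordinates are positive, positive, negative; a point is interior exactly when all three are positive.

no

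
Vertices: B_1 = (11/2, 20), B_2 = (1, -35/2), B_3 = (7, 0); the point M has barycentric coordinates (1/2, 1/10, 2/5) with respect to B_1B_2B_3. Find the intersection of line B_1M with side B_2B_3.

Line B_1M meets B_2B_3 where the B_1-coordinate vanishes; zeroing M's B_1-weight and renormalizing leaves B_2, B_3-weights 1/10 : 2/5 → (1/5, 4/5).
So N = (1/5)·B_2 + (4/5)·B_3 = (29/5, -7/2).

(29/5, -7/2)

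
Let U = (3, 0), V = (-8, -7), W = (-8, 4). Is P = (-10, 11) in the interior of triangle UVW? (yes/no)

no

Barycentric coordinates of P: (-2/11, -69/121, 212/121).
The three coordinates are negative, negative, positive; a point is interior exactly when all three are positive.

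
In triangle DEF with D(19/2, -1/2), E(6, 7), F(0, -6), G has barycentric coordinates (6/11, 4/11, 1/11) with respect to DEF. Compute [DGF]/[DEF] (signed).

4/11

The signed ratio [DGF]/[DEF] equals the barycentric coordinate of G at vertex E, which is 4/11.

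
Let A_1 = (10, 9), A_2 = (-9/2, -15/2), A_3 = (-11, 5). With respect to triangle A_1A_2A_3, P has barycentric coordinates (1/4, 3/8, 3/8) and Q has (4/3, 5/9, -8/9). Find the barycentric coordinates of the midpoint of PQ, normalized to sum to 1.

(19/24, 67/144, -37/144)

Since both coordinate triples sum to 1, the midpoint's barycentrics are the componentwise average.
(1/4+4/3)/2 = 19/24; similarly 67/144 and -37/144.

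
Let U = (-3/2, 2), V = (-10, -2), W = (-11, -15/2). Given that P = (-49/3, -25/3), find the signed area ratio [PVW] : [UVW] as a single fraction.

-2/3

[UVW] = ½·((-3/2)·(-2−(-15/2)) + (-10)·(-15/2−2) + (-11)·(2−(-2))) = ½·(-33/4 + 95 − 44) = 171/8.
[PVW] = ½·((-49/3)·(-2−(-15/2)) + (-10)·(-15/2−(-25/3)) + (-11)·(-25/3−(-2))) = ½·(-539/6 − 25/3 + 209/3) = -57/4, so the ratio is (-57/4)/(171/8) = -2/3.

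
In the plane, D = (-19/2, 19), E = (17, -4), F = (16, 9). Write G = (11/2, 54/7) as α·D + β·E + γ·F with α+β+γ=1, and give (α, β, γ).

(3/7, 3/7, 1/7)

Signed area of the reference triangle: [DEF] = ½·((-19/2)·(-4−9) + 17·(9−19) + 16·(19−(-4))) = ½·(247/2 − 170 + 368) = 643/4.
[GEF] = ½·((11/2)·(-4−9) + 17·(9−(54/7)) + 16·(54/7−(-4))) = ½·(-143/2 + 153/7 + 1312/7) = 1929/28, so the D-coordinate is (1929/28)/(643/4) = 3/7.
[DGF] = ½·((-19/2)·(54/7−9) + (11/2)·(9−19) + 16·(19−(54/7))) = ½·(171/14 − 55 + 1264/7) = 1929/28, so the E-coordinate is 3/7.
[DEG] = ½·((-19/2)·(-4−(54/7)) + 17·(54/7−19) + (11/2)·(19−(-4))) = ½·(779/7 − 1343/7 + 253/2) = 643/28, so the F-coordinate is 1/7.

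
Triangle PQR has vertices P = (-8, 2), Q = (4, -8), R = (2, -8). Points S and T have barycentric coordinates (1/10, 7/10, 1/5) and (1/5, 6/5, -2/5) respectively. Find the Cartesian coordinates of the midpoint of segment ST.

Barycentric coordinates of the midpoint are the average: (3/20, 19/20, -1/10).
Converting: (3/20)·P + (19/20)·Q + (-1/10)·R = (12/5, -13/2).

(12/5, -13/2)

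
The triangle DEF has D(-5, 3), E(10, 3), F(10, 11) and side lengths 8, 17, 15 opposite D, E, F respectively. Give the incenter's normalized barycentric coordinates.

(1/5, 17/40, 3/8)

The incenter has barycentric coordinates proportional to the opposite side lengths: (8 : 17 : 15).
Normalizing by 8+17+15 = 40 gives (1/5, 17/40, 3/8).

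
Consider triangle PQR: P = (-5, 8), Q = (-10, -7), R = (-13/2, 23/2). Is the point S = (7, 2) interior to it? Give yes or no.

no

Barycentric coordinates of S: (283/40, -33/40, -21/4).
The three coordinates are positive, negative, negative; a point is interior exactly when all three are positive.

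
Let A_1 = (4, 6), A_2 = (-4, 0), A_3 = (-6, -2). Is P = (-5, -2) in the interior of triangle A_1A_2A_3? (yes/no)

no

Barycentric coordinates of P: (1/2, -2, 5/2).
The three coordinates are positive, negative, positive; a point is interior exactly when all three are positive.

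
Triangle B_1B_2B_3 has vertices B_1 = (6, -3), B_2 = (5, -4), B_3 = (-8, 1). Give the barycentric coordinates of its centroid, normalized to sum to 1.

(1/3, 1/3, 1/3)

The centroid is the average of the vertices, so each weight is 1/3.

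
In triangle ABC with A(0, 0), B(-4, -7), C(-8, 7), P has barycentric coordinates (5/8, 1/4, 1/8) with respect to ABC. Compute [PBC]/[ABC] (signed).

5/8

The signed ratio [PBC]/[ABC] equals the barycentric coordinate of P at vertex A, which is 5/8.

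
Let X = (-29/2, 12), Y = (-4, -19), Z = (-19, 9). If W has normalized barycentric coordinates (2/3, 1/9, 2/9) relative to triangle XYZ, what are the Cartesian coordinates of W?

(-43/3, 71/9)

W = (2/3)·X + (1/9)·Y + (2/9)·Z.
x-coordinate: (2/3)·(-29/2) + (1/9)·(-4) + (2/9)·(-19) = -43/3.
y-coordinate: (2/3)·12 + (1/9)·(-19) + (2/9)·9 = 71/9.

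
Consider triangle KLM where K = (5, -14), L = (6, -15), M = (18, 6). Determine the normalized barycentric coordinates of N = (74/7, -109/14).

Signed area of the reference triangle: [KLM] = ½·(5·(-15−6) + 6·(6−(-14)) + 18·(-14−(-15))) = ½·(-105 + 120 + 18) = 33/2.
[NLM] = ½·((74/7)·(-15−6) + 6·(6−(-109/14)) + 18·(-109/14−(-15))) = ½·(-222 + 579/7 + 909/7) = -33/7, so the K-coordinate is (-33/7)/(33/2) = -2/7.
[KNM] = ½·(5·(-109/14−6) + (74/7)·(6−(-14)) + 18·(-14−(-109/14))) = ½·(-965/14 + 1480/7 − 783/7) = 429/28, so the L-coordinate is 13/14.
[KLN] = ½·(5·(-15−(-109/14)) + 6·(-109/14−(-14)) + (74/7)·(-14−(-15))) = ½·(-505/14 + 261/7 + 74/7) = 165/28, so the M-coordinate is 5/14.
Check: -2/7 + 13/14 + 5/14 = 1.

(-2/7, 13/14, 5/14)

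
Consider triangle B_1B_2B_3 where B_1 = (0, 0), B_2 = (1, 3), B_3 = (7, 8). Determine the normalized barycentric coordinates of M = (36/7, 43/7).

(1/7, 1/7, 5/7)

Signed area of the reference triangle: [B_1B_2B_3] = ½·(0·(3−8) + 1·(8−0) + 7·(0−3)) = ½·(0 + 8 − 21) = -13/2.
[MB_2B_3] = ½·((36/7)·(3−8) + 1·(8−(43/7)) + 7·(43/7−3)) = ½·(-180/7 + 13/7 + 22) = -13/14, so the B_1-coordinate is (-13/14)/(-13/2) = 1/7.
[B_1MB_3] = ½·(0·(43/7−8) + (36/7)·(8−0) + 7·(0−(43/7))) = ½·(0 + 288/7 − 43) = -13/14, so the B_2-coordinate is 1/7.
[B_1B_2M] = ½·(0·(3−(43/7)) + 1·(43/7−0) + (36/7)·(0−3)) = ½·(0 + 43/7 − 108/7) = -65/14, so the B_3-coordinate is 5/7.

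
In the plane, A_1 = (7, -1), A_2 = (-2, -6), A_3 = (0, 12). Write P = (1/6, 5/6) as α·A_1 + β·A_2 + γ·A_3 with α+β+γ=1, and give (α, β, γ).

(1/6, 1/2, 1/3)

Signed area of the reference triangle: [A_1A_2A_3] = ½·(7·(-6−12) + (-2)·(12−(-1)) + 0·(-1−(-6))) = ½·(-126 − 26 + 0) = -76.
[PA_2A_3] = ½·((1/6)·(-6−12) + (-2)·(12−(5/6)) + 0·(5/6−(-6))) = ½·(-3 − 67/3 + 0) = -38/3, so the A_1-coordinate is (-38/3)/(-76) = 1/6.
[A_1PA_3] = ½·(7·(5/6−12) + (1/6)·(12−(-1)) + 0·(-1−(5/6))) = ½·(-469/6 + 13/6 + 0) = -38, so the A_2-coordinate is 1/2.
[A_1A_2P] = ½·(7·(-6−(5/6)) + (-2)·(5/6−(-1)) + (1/6)·(-1−(-6))) = ½·(-287/6 − 11/3 + 5/6) = -76/3, so the A_3-coordinate is 1/3.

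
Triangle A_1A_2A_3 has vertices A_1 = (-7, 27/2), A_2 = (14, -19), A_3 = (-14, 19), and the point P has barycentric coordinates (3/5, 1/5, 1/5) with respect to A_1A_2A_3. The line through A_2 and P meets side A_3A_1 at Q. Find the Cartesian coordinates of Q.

(-35/4, 119/8)

Line A_2P meets A_3A_1 where the A_2-coordinate vanishes; zeroing P's A_2-weight and renormalizing leaves A_3, A_1-weights 1/5 : 3/5 → (1/4, 3/4).
So Q = (1/4)·A_3 + (3/4)·A_1 = (-35/4, 119/8).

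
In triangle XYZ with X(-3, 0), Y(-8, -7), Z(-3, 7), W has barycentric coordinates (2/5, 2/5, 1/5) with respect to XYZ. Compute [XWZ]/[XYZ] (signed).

The signed ratio [XWZ]/[XYZ] equals the barycentric coordinate of W at vertex Y, which is 2/5.

2/5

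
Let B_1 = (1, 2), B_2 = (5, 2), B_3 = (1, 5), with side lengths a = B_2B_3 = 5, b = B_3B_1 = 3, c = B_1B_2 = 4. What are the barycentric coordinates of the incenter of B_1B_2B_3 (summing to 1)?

(5/12, 1/4, 1/3)

The incenter has barycentric coordinates proportional to the opposite side lengths: (5 : 3 : 4).
Normalizing by 5+3+4 = 12 gives (5/12, 1/4, 1/3).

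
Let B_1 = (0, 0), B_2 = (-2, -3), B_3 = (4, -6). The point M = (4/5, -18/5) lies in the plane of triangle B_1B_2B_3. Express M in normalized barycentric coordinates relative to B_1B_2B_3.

Signed area of the reference triangle: [B_1B_2B_3] = ½·(0·(-3−(-6)) + (-2)·(-6−0) + 4·(0−(-3))) = ½·(0 + 12 + 12) = 12.
[MB_2B_3] = ½·((4/5)·(-3−(-6)) + (-2)·(-6−(-18/5)) + 4·(-18/5−(-3))) = ½·(12/5 + 24/5 − 12/5) = 12/5, so the B_1-coordinate is (12/5)/12 = 1/5.
[B_1MB_3] = ½·(0·(-18/5−(-6)) + (4/5)·(-6−0) + 4·(0−(-18/5))) = ½·(0 − 24/5 + 72/5) = 24/5, so the B_2-coordinate is 2/5.
[B_1B_2M] = ½·(0·(-3−(-18/5)) + (-2)·(-18/5−0) + (4/5)·(0−(-3))) = ½·(0 + 36/5 + 12/5) = 24/5, so the B_3-coordinate is 2/5.

(1/5, 2/5, 2/5)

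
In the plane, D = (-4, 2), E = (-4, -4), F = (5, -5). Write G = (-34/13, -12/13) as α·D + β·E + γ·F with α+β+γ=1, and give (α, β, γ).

(7/13, 4/13, 2/13)

Signed area of the reference triangle: [DEF] = ½·((-4)·(-4−(-5)) + (-4)·(-5−2) + 5·(2−(-4))) = ½·(-4 + 28 + 30) = 27.
[GEF] = ½·((-34/13)·(-4−(-5)) + (-4)·(-5−(-12/13)) + 5·(-12/13−(-4))) = ½·(-34/13 + 212/13 + 200/13) = 189/13, so the D-coordinate is (189/13)/27 = 7/13.
[DGF] = ½·((-4)·(-12/13−(-5)) + (-34/13)·(-5−2) + 5·(2−(-12/13))) = ½·(-212/13 + 238/13 + 190/13) = 108/13, so the E-coordinate is 4/13.
[DEG] = ½·((-4)·(-4−(-12/13)) + (-4)·(-12/13−2) + (-34/13)·(2−(-4))) = ½·(160/13 + 152/13 − 204/13) = 54/13, so the F-coordinate is 2/13.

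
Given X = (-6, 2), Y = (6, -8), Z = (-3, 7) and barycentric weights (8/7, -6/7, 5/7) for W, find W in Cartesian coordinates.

W = (8/7)·X + (-6/7)·Y + (5/7)·Z.
x-coordinate: (8/7)·(-6) + (-6/7)·6 + (5/7)·(-3) = -99/7.
y-coordinate: (8/7)·2 + (-6/7)·(-8) + (5/7)·7 = 99/7.

(-99/7, 99/7)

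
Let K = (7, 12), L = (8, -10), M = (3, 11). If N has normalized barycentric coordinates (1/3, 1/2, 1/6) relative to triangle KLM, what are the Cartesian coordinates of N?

N = (1/3)·K + (1/2)·L + (1/6)·M.
x-coordinate: (1/3)·7 + (1/2)·8 + (1/6)·3 = 41/6.
y-coordinate: (1/3)·12 + (1/2)·(-10) + (1/6)·11 = 5/6.

(41/6, 5/6)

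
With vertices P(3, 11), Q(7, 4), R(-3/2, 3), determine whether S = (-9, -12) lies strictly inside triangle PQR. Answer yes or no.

no

Barycentric coordinates of S: (-240/127, 15/127, 352/127).
The three coordinates are negative, positive, positive; a point is interior exactly when all three are positive.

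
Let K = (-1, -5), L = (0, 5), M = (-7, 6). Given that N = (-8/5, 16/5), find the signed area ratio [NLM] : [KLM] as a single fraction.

[KLM] = ½·((-1)·(5−6) + 0·(6−(-5)) + (-7)·(-5−5)) = ½·(1 + 0 + 70) = 71/2.
[NLM] = ½·((-8/5)·(5−6) + 0·(6−(16/5)) + (-7)·(16/5−5)) = ½·(8/5 + 0 + 63/5) = 71/10, so the ratio is (71/10)/(71/2) = 1/5.

1/5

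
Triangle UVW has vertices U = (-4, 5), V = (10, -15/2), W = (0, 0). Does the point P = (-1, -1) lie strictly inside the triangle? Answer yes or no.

Barycentric coordinates of P: (-7/8, -9/20, 93/40).
The three coordinates are negative, negative, positive; a point is interior exactly when all three are positive.

no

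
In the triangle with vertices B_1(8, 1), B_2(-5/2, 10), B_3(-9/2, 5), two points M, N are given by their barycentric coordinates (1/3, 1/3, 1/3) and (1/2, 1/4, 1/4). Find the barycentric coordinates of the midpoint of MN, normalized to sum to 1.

(5/12, 7/24, 7/24)

Since both coordinate triples sum to 1, the midpoint's barycentrics are the componentwise average.
(1/3+1/2)/2 = 5/12; similarly 7/24 and 7/24.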